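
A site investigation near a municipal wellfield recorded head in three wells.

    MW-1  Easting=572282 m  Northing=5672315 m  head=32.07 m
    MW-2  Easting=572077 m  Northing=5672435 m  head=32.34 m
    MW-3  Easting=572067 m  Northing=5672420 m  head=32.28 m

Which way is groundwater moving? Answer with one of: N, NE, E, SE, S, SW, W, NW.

S

With h = a·x + b·y + c and MW-1 as origin, the differences give:
  (-205)·a + 120·b = +0.27
  (-215)·a + 105·b = +0.21
Eliminate b (×105 and ×120, subtract): 4275·a = 3.150 → a = ∂h/∂x = +0.0007368
Back-substitute: b = ∂h/∂y = +0.003509.
Flow = −∇h = (-0.0007368 east, -0.003509 north), which points south.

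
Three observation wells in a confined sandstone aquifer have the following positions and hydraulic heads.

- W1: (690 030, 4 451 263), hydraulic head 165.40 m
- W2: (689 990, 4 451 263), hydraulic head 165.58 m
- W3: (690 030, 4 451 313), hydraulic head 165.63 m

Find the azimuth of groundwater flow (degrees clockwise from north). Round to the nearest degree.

Taking W1 as reference: W2−W1 = (-40, 0, +0.18); W3−W1 = (0, 50, +0.23).
Solve a·Δx + b·Δy = Δh: det = (-40)·50 − 0·0 = -2000.
∂h/∂x = [(+0.18)·50 − (+0.23)·0] / -2000 = -0.004500
∂h/∂y = [(-40)·(+0.23) − 0·(+0.18)] / -2000 = +0.004600
Flow direction (−∇h) has components (+0.004500 E, -0.004600 N).
Azimuth = atan2(E, N) = atan2(+0.004500, -0.004600) = 135.6° ≈ 136°.

136°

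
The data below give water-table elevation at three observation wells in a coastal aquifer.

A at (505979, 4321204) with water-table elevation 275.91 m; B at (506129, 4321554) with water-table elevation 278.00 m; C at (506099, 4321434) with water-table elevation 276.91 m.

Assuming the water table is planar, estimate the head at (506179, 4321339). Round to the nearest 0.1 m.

Differences from A: to B (Δx, Δy, Δh) = (150, 350, +2.09); to C = (120, 230, +1.00).
Solve a·Δx + b·Δy = Δh: det = 150·230 − 120·350 = -7500.
∂h/∂x = [(+2.09)·230 − (+1.00)·350] / -7500 = -0.01743
∂h/∂y = [150·(+1.00) − 120·(+2.09)] / -7500 = +0.01344
h(506179, 4321339) = 275.91 + (-0.01743)·(200) + (+0.01344)·(135) = 275.91 -3.485 +1.814 = 274.239 m.

274.2 m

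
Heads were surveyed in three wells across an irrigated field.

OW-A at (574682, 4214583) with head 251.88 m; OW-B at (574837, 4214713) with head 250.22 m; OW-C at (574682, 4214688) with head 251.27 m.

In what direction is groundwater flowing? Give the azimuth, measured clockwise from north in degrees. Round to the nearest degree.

045°

With h = a·x + b·y + c and OW-A as origin, the differences give:
  155·a + 130·b = -1.66
  0·a + 105·b = -0.61
Eliminate b (×105 and ×130, subtract): 16275·a = -95.000 → a = ∂h/∂x = -0.005837
Back-substitute: b = ∂h/∂y = -0.005810.
Flow direction (−∇h) has components (+0.005837 E, +0.005810 N).
Azimuth = atan2(E, N) = atan2(+0.005837, +0.005810) = 45.1° ≈ 045°.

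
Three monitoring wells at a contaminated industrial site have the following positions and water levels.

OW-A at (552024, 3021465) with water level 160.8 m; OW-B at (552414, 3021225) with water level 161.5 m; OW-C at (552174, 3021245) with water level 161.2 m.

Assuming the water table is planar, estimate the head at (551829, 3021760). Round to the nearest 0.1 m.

160.3 m

Differences from OW-A: to OW-B (Δx, Δy, Δh) = (390, -240, +0.7); to OW-C = (150, -220, +0.4).
Solve a·Δx + b·Δy = Δh: det = 390·(-220) − 150·(-240) = -49800.
∂h/∂x = [(+0.7)·(-220) − (+0.4)·(-240)] / -49800 = +0.001165
∂h/∂y = [390·(+0.4) − 150·(+0.7)] / -49800 = -0.001024
h(551829, 3021760) = 160.8 + (+0.001165)·(-195) + (-0.001024)·(295) = 160.8 -0.227 -0.302 = 160.271 m.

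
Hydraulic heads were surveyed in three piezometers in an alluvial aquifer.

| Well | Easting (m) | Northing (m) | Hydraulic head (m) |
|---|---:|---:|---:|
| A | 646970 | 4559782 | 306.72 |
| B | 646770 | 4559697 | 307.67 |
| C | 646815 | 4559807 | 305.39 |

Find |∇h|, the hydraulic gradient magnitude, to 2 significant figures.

Differences from A: to B (Δx, Δy, Δh) = (-200, -85, +0.95); to C = (-155, 25, -1.33).
Determinant of the coordinate differences = (-200)·25 − (-155)·(-85) = -18175.
∂h/∂x = [(+0.95)·25 − (-1.33)·(-85)] / -18175 = +0.004913
∂h/∂y = [(-200)·(-1.33) − (-155)·(+0.95)] / -18175 = -0.02274
|∇h| = √(0.004913² + -0.02274²) = 0.02326

0.023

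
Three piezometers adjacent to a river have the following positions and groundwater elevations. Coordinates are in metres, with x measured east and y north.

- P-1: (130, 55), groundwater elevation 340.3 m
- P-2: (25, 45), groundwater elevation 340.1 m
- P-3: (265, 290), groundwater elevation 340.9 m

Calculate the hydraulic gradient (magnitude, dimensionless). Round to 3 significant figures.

0.00234

Three-point gradient (reference P-1): Δ to P-2 = (-105, -10, -0.2), Δ to P-3 = (135, 235, +0.6).
∂h/∂x = +0.001758, ∂h/∂y = +0.001543 (det = -23325).
|∇h| = √(0.001758² + 0.001543²) = 0.002339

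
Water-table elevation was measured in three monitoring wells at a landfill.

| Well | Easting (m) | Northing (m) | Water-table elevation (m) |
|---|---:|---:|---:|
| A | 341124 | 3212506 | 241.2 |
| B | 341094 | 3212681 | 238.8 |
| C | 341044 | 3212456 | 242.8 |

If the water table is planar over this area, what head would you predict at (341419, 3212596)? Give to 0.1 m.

236.8 m

With h = a·x + b·y + c and A as origin, the differences give:
  (-30)·a + 175·b = -2.4
  (-80)·a + (-50)·b = +1.6
Eliminate b (×(-50) and ×175, subtract): 15500·a = -160.00 → a = ∂h/∂x = -0.01032
Back-substitute: b = ∂h/∂y = -0.01548.
h(341419, 3212596) = 241.2 + (-0.01032)·(295) + (-0.01548)·(90) = 241.2 -3.045 -1.394 = 236.761 m.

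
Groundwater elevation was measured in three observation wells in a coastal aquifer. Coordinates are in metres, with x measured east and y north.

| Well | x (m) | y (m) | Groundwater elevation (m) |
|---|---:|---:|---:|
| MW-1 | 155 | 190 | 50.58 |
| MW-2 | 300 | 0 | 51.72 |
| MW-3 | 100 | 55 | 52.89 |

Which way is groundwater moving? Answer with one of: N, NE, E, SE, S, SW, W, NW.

NE

Three-point gradient (reference MW-1): Δ to MW-2 = (145, -190, +1.14), Δ to MW-3 = (-55, -135, +2.31).
∂h/∂x = -0.009492, ∂h/∂y = -0.01324 (det = -30025).
Flow = −∇h = (+0.009492 east, +0.01324 north), which points northeast.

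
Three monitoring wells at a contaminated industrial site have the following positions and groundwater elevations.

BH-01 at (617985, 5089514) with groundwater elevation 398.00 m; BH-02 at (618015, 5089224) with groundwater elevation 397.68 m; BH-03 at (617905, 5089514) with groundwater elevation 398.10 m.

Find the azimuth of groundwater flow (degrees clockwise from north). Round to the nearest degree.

128°

Taking BH-01 as reference: BH-02−BH-01 = (30, -290, -0.32); BH-03−BH-01 = (-80, 0, +0.10).
Solve a·Δx + b·Δy = Δh: det = 30·0 − (-80)·(-290) = -23200.
∂h/∂x = [(-0.32)·0 − (+0.10)·(-290)] / -23200 = -0.001250
∂h/∂y = [30·(+0.10) − (-80)·(-0.32)] / -23200 = +0.0009741
Flow direction (−∇h) has components (+0.001250 E, -0.0009741 N).
Azimuth = atan2(E, N) = atan2(+0.001250, -0.0009741) = 127.9° ≈ 128°.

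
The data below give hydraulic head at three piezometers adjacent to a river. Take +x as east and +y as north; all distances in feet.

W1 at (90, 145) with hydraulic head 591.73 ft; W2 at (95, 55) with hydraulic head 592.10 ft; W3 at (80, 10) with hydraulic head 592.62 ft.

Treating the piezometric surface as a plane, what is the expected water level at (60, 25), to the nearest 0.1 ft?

Differences from W1: to W2 (Δx, Δy, Δh) = (5, -90, +0.37); to W3 = (-10, -135, +0.89).
Determinant of the coordinate differences = 5·(-135) − (-10)·(-90) = -1575.
∂h/∂x = [(+0.37)·(-135) − (+0.89)·(-90)] / -1575 = -0.01914
∂h/∂y = [5·(+0.89) − (-10)·(+0.37)] / -1575 = -0.005175
h(60, 25) = 591.73 + (-0.01914)·(-30) + (-0.005175)·(-120) = 591.73 +0.574 +0.621 = 592.925 ft.

592.9 ft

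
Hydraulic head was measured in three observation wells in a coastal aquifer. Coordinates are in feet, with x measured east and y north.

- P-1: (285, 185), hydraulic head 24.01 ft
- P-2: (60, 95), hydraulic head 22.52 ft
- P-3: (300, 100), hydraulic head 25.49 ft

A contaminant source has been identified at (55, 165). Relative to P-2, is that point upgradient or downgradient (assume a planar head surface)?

Differences from P-1: to P-2 (Δx, Δy, Δh) = (-225, -90, -1.49); to P-3 = (15, -85, +1.48).
Determinant of the coordinate differences = (-225)·(-85) − 15·(-90) = 20475.
∂h/∂x = [(-1.49)·(-85) − (+1.48)·(-90)] / 20475 = +0.01269
∂h/∂y = [(-225)·(+1.48) − 15·(-1.49)] / 20475 = -0.01517
Head at (55, 165) = 24.01 + (+0.01269)·(-230) + (-0.01517)·(-20) = 21.39 ft.
That is lower than the 22.52 ft at P-2, so the point is downgradient.

downgradient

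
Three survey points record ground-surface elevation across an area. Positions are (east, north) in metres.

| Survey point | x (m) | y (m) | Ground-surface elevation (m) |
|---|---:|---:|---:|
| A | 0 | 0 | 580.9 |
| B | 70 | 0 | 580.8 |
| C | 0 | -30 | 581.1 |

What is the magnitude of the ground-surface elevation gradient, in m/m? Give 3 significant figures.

∂z/∂x = (580.8 − 580.9) / (70 − 0) = -0.001429
∂z/∂y = (581.1 − 580.9) / (-30 − 0) = -0.006667
|∇f| = √(-0.001429² + -0.006667²) = 0.006818 m/m

0.00682 m/m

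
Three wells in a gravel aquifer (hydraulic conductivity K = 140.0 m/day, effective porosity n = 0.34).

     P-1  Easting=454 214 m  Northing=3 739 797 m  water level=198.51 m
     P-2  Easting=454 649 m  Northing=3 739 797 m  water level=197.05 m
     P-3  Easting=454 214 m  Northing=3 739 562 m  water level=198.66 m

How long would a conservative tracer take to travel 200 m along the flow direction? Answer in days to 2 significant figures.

∂h/∂x = (197.05 − 198.51) / (454649 − 454214) = -0.003356
∂h/∂y = (198.66 − 198.51) / (3739562 − 3739797) = -0.0006383
|∇h| = √(-0.003356² + -0.0006383²) = 0.003416
Seepage velocity v = K·i/n = 140.0 × 0.003416 / 0.34 = 1.407 m/day.
t = 200 / 1.407 = 142.1 days.

140 days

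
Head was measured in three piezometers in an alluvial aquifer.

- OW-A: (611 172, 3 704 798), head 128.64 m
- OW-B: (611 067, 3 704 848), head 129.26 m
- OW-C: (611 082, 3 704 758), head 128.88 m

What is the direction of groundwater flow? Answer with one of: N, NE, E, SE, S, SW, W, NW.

SE

Differences from OW-A: to OW-B (Δx, Δy, Δh) = (-105, 50, +0.62); to OW-C = (-90, -40, +0.24).
Solve a·Δx + b·Δy = Δh: det = (-105)·(-40) − (-90)·50 = 8700.
∂h/∂x = [(+0.62)·(-40) − (+0.24)·50] / 8700 = -0.004230
∂h/∂y = [(-105)·(+0.24) − (-90)·(+0.62)] / 8700 = +0.003517
Flow = −∇h = (+0.004230 east, -0.003517 north), which points southeast.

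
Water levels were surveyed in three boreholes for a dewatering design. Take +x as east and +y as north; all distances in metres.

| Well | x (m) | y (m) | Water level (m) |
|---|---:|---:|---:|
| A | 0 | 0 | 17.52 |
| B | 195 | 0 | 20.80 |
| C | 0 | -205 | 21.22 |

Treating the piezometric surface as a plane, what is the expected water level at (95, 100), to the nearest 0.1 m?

∂h/∂x = (20.80 − 17.52) / (195 − 0) = +0.01682
∂h/∂y = (21.22 − 17.52) / (-205 − 0) = -0.01805
h(95, 100) = 17.52 + (+0.01682)·(95) + (-0.01805)·(100) = 17.52 +1.598 -1.805 = 17.313 m.

17.3 m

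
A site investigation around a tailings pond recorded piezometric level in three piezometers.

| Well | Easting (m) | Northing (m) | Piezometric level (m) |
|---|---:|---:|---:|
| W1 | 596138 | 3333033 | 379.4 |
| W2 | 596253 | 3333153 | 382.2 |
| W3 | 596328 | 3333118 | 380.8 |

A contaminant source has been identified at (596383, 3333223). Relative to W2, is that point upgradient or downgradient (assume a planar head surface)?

upgradient

Differences from W1: to W2 (Δx, Δy, Δh) = (115, 120, +2.8); to W3 = (190, 85, +1.4).
Solve a·Δx + b·Δy = Δh: det = 115·85 − 190·120 = -13025.
∂h/∂x = [(+2.8)·85 − (+1.4)·120] / -13025 = -0.005374
∂h/∂y = [115·(+1.4) − 190·(+2.8)] / -13025 = +0.02848
Head at (596383, 3333223) = 379.4 + (-0.005374)·(245) + (+0.02848)·(190) = 383.50 m.
That is higher than the 382.2 m at W2, so the point is upgradient.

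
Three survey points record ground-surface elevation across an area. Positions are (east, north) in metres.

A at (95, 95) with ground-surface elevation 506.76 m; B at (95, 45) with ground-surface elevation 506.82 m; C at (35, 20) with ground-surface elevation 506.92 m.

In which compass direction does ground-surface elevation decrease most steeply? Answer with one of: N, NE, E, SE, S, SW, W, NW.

Three-point gradient (reference A): Δ to B = (0, -50, +0.06), Δ to C = (-60, -75, +0.16).
∂z/∂x = -0.001167, ∂z/∂y = -0.001200 (det = -3000).
Steepest decrease is along −∇f = (+0.001167 E, +0.001200 N) → northeast.

NE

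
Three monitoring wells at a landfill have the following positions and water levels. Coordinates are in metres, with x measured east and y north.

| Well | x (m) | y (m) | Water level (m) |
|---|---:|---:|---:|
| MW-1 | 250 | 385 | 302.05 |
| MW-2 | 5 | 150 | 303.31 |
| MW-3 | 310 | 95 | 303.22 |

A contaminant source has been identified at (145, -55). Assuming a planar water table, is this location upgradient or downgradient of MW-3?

upgradient

Differences from MW-1: to MW-2 (Δx, Δy, Δh) = (-245, -235, +1.26); to MW-3 = (60, -290, +1.17).
Determinant of the coordinate differences = (-245)·(-290) − 60·(-235) = 85150.
∂h/∂x = [(+1.26)·(-290) − (+1.17)·(-235)] / 85150 = -0.001062
∂h/∂y = [(-245)·(+1.17) − 60·(+1.26)] / 85150 = -0.004254
Head at (145, -55) = 302.05 + (-0.001062)·(-105) + (-0.004254)·(-440) = 304.03 m.
That is higher than the 303.22 m at MW-3, so the point is upgradient.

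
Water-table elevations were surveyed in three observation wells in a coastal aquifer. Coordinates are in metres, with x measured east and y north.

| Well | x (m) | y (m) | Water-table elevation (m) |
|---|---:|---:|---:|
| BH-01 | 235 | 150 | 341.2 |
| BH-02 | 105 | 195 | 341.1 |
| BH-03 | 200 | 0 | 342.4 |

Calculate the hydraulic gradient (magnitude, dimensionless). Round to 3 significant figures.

0.00779

Differences from BH-01: to BH-02 (Δx, Δy, Δh) = (-130, 45, -0.1); to BH-03 = (-35, -150, +1.2).
Determinant of the coordinate differences = (-130)·(-150) − (-35)·45 = 21075.
∂h/∂x = [(-0.1)·(-150) − (+1.2)·45] / 21075 = -0.001851
∂h/∂y = [(-130)·(+1.2) − (-35)·(-0.1)] / 21075 = -0.007568
|∇h| = √(-0.001851² + -0.007568²) = 0.007791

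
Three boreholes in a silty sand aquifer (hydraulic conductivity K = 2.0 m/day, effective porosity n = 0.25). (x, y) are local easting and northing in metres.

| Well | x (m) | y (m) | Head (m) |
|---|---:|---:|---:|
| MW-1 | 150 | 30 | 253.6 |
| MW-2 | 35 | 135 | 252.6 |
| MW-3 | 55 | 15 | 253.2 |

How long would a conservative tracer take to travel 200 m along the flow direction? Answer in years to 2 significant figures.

Three-point gradient (reference MW-1): Δ to MW-2 = (-115, 105, -1.0), Δ to MW-3 = (-95, -15, -0.4).
∂h/∂x = +0.004872, ∂h/∂y = -0.004188 (det = 11700).
|∇h| = √(0.004872² + -0.004188²) = 0.006425
Seepage velocity v = K·i/n = 2.0 × 0.006425 / 0.25 = 0.0514 m/day.
t = 200 / 0.0514 = 3891 days = 10.7 years.

11 years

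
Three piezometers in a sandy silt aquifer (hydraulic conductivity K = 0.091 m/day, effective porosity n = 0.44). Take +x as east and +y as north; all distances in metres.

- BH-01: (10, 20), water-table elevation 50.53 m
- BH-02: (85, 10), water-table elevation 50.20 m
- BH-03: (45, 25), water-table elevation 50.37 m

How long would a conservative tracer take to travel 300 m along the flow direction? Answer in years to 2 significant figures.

Taking BH-01 as reference: BH-02−BH-01 = (75, -10, -0.33); BH-03−BH-01 = (35, 5, -0.16).
Solve a·Δx + b·Δy = Δh: det = 75·5 − 35·(-10) = 725.
∂h/∂x = [(-0.33)·5 − (-0.16)·(-10)] / 725 = -0.004483
∂h/∂y = [75·(-0.16) − 35·(-0.33)] / 725 = -0.0006207
|∇h| = √(-0.004483² + -0.0006207²) = 0.004526
Seepage velocity v = K·i/n = 0.091 × 0.004526 / 0.44 = 0.0009361 m/day.
t = 300 / 0.0009361 = 3.205e+05 days = 877 years.

880 years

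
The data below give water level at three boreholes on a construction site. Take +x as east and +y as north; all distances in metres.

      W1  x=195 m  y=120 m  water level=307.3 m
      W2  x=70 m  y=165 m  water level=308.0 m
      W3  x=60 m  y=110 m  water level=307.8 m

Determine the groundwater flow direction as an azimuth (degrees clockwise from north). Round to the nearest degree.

Taking W1 as reference: W2−W1 = (-125, 45, +0.7); W3−W1 = (-135, -10, +0.5).
Solve a·Δx + b·Δy = Δh: det = (-125)·(-10) − (-135)·45 = 7325.
∂h/∂x = [(+0.7)·(-10) − (+0.5)·45] / 7325 = -0.004027
∂h/∂y = [(-125)·(+0.5) − (-135)·(+0.7)] / 7325 = +0.004369
Flow direction (−∇h) has components (+0.004027 E, -0.004369 N).
Azimuth = atan2(E, N) = atan2(+0.004027, -0.004369) = 137.3° ≈ 137°.

137°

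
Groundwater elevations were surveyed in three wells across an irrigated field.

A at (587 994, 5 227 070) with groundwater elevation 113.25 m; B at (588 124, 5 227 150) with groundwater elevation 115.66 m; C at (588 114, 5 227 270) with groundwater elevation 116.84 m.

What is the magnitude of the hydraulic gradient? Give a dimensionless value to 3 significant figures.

Differences from A: to B (Δx, Δy, Δh) = (130, 80, +2.41); to C = (120, 200, +3.59).
Determinant of the coordinate differences = 130·200 − 120·80 = 16400.
∂h/∂x = [(+2.41)·200 − (+3.59)·80] / 16400 = +0.01188
∂h/∂y = [130·(+3.59) − 120·(+2.41)] / 16400 = +0.01082
|∇h| = √(0.01188² + 0.01082²) = 0.01607

0.0161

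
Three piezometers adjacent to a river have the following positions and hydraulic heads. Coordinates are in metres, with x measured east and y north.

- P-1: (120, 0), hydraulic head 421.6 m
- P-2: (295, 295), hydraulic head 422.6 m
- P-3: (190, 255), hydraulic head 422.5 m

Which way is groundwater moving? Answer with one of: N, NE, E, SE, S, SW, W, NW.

S

Three-point gradient (reference P-1): Δ to P-2 = (175, 295, +1.0), Δ to P-3 = (70, 255, +0.9).
∂h/∂x = -0.0004380, ∂h/∂y = +0.003650 (det = 23975).
Flow = −∇h = (+0.0004380 east, -0.003650 north), which points south.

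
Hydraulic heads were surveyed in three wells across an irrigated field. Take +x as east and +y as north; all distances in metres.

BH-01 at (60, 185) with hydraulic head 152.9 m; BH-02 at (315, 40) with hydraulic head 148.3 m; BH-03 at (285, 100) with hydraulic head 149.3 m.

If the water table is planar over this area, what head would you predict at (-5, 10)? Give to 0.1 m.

151.8 m

Differences from BH-01: to BH-02 (Δx, Δy, Δh) = (255, -145, -4.6); to BH-03 = (225, -85, -3.6).
Solve a·Δx + b·Δy = Δh: det = 255·(-85) − 225·(-145) = 10950.
∂h/∂x = [(-4.6)·(-85) − (-3.6)·(-145)] / 10950 = -0.01196
∂h/∂y = [255·(-3.6) − 225·(-4.6)] / 10950 = +0.01068
h(-5, 10) = 152.9 + (-0.01196)·(-65) + (+0.01068)·(-175) = 152.9 +0.778 -1.870 = 151.808 m.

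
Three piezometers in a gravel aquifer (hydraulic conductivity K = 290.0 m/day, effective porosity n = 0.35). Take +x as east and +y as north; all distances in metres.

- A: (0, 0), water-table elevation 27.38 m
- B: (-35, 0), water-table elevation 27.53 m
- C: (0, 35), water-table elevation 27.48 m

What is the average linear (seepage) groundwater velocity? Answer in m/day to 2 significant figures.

4.3 m/day

∂h/∂x = (27.53 − 27.38) / (-35 − 0) = -0.004286
∂h/∂y = (27.48 − 27.38) / (35 − 0) = +0.002857
|∇h| = √(-0.004286² + 0.002857²) = 0.005151
Seepage velocity v = K·i/n = 290.0 × 0.005151 / 0.35 = 4.268 m/day.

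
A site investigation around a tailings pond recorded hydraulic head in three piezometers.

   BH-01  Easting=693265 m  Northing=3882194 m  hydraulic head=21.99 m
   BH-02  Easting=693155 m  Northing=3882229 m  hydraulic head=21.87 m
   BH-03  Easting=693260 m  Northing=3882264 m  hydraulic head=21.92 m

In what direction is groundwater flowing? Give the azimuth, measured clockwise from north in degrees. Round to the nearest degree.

Differences from BH-01: to BH-02 (Δx, Δy, Δh) = (-110, 35, -0.12); to BH-03 = (-5, 70, -0.07).
Solve a·Δx + b·Δy = Δh: det = (-110)·70 − (-5)·35 = -7525.
∂h/∂x = [(-0.12)·70 − (-0.07)·35] / -7525 = +0.0007907
∂h/∂y = [(-110)·(-0.07) − (-5)·(-0.12)] / -7525 = -0.0009435
Flow direction (−∇h) has components (-0.0007907 E, +0.0009435 N).
Azimuth = atan2(E, N) = atan2(-0.0007907, +0.0009435) = 320.0° ≈ 320°.

320°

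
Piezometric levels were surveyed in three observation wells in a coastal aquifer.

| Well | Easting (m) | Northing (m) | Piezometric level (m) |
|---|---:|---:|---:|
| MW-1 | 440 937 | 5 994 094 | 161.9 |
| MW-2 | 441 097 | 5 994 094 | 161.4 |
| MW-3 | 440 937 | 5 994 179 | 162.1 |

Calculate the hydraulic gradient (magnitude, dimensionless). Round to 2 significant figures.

0.0039

∂h/∂x = (161.4 − 161.9) / (441097 − 440937) = -0.003125
∂h/∂y = (162.1 − 161.9) / (5994179 − 5994094) = +0.002353
|∇h| = √(-0.003125² + 0.002353²) = 0.003912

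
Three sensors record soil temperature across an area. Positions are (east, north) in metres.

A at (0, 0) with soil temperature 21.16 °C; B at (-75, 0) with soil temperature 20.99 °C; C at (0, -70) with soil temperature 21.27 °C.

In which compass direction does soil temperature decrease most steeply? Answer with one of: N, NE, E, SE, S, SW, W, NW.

NW

∂T/∂x = (20.99 − 21.16) / (-75 − 0) = +0.002267
∂T/∂y = (21.27 − 21.16) / (-70 − 0) = -0.001571
Steepest decrease is along −∇f = (-0.002267 E, +0.001571 N) → northwest.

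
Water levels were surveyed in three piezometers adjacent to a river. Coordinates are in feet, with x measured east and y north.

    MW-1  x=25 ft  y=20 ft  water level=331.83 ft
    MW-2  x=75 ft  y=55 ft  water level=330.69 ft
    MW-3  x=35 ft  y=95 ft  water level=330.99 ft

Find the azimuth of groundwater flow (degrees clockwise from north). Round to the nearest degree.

061°

Taking MW-1 as reference: MW-2−MW-1 = (50, 35, -1.14); MW-3−MW-1 = (10, 75, -0.84).
Solve a·Δx + b·Δy = Δh: det = 50·75 − 10·35 = 3400.
∂h/∂x = [(-1.14)·75 − (-0.84)·35] / 3400 = -0.01650
∂h/∂y = [50·(-0.84) − 10·(-1.14)] / 3400 = -0.009000
Flow direction (−∇h) has components (+0.01650 E, +0.009000 N).
Azimuth = atan2(E, N) = atan2(+0.01650, +0.009000) = 61.4° ≈ 061°.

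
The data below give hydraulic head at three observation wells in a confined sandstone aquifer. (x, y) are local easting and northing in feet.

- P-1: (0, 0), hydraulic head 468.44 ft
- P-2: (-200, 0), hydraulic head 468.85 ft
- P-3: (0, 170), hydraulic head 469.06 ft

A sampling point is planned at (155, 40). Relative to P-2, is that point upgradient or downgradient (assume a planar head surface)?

∂h/∂x = (468.85 − 468.44) / (-200 − 0) = -0.002050
∂h/∂y = (469.06 − 468.44) / (170 − 0) = +0.003647
Head at (155, 40) = 468.44 + (-0.002050)·(155) + (+0.003647)·(40) = 468.27 ft.
That is lower than the 468.85 ft at P-2, so the point is downgradient.

downgradient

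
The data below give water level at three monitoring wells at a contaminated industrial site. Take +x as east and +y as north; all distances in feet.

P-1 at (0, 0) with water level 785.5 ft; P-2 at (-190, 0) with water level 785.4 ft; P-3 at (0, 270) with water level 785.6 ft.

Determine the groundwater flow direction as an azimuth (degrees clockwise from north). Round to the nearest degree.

∂h/∂x = (785.4 − 785.5) / (-190 − 0) = +0.0005263
∂h/∂y = (785.6 − 785.5) / (270 − 0) = +0.0003704
Flow direction (−∇h) has components (-0.0005263 E, -0.0003704 N).
Azimuth = atan2(E, N) = atan2(-0.0005263, -0.0003704) = 234.9° ≈ 235°.

235°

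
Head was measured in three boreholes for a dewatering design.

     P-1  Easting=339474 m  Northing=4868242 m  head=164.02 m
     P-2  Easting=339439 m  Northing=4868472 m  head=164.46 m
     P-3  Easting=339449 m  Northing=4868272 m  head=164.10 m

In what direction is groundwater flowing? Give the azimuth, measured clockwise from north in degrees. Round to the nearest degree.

Differences from P-1: to P-2 (Δx, Δy, Δh) = (-35, 230, +0.44); to P-3 = (-25, 30, +0.08).
Solve a·Δx + b·Δy = Δh: det = (-35)·30 − (-25)·230 = 4700.
∂h/∂x = [(+0.44)·30 − (+0.08)·230] / 4700 = -0.001106
∂h/∂y = [(-35)·(+0.08) − (-25)·(+0.44)] / 4700 = +0.001745
Flow direction (−∇h) has components (+0.001106 E, -0.001745 N).
Azimuth = atan2(E, N) = atan2(+0.001106, -0.001745) = 147.6° ≈ 148°.

148°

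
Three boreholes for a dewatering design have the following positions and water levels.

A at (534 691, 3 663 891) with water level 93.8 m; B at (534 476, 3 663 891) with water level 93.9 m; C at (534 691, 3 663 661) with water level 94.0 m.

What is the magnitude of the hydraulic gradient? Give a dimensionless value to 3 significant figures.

∂h/∂x = (93.9 − 93.8) / (534476 − 534691) = -0.0004651
∂h/∂y = (94.0 − 93.8) / (3663661 − 3663891) = -0.0008696
|∇h| = √(-0.0004651² + -0.0008696²) = 0.0009862

0.000986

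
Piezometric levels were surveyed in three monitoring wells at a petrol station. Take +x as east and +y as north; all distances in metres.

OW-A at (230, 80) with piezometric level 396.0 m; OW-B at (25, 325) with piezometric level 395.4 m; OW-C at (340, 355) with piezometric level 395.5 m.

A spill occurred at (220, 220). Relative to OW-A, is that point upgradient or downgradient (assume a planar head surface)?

downgradient

Taking OW-A as reference: OW-B−OW-A = (-205, 245, -0.6); OW-C−OW-A = (110, 275, -0.5).
Determinant of the coordinate differences = (-205)·275 − 110·245 = -83325.
∂h/∂x = [(-0.6)·275 − (-0.5)·245] / -83325 = +0.0005101
∂h/∂y = [(-205)·(-0.5) − 110·(-0.6)] / -83325 = -0.002022
Head at (220, 220) = 396.0 + (+0.0005101)·(-10) + (-0.002022)·(140) = 395.71 m.
That is lower than the 396.0 m at OW-A, so the point is downgradient.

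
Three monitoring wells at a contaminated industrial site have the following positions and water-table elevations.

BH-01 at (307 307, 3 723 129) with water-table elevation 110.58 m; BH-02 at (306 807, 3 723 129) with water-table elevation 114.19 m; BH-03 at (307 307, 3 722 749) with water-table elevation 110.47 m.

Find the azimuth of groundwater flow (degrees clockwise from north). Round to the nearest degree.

092°

∂h/∂x = (114.19 − 110.58) / (306807 − 307307) = -0.007220
∂h/∂y = (110.47 − 110.58) / (3722749 − 3723129) = +0.0002895
Flow direction (−∇h) has components (+0.007220 E, -0.0002895 N).
Azimuth = atan2(E, N) = atan2(+0.007220, -0.0002895) = 92.3° ≈ 092°.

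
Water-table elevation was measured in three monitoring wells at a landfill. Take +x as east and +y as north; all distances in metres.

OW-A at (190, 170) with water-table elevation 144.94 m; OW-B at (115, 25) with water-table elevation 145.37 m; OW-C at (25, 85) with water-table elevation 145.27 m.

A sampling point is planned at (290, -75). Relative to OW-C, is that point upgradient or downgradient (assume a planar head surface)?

Taking OW-A as reference: OW-B−OW-A = (-75, -145, +0.43); OW-C−OW-A = (-165, -85, +0.33).
Determinant of the coordinate differences = (-75)·(-85) − (-165)·(-145) = -17550.
∂h/∂x = [(+0.43)·(-85) − (+0.33)·(-145)] / -17550 = -0.0006439
∂h/∂y = [(-75)·(+0.33) − (-165)·(+0.43)] / -17550 = -0.002632
Head at (290, -75) = 144.94 + (-0.0006439)·(100) + (-0.002632)·(-245) = 145.52 m.
That is higher than the 145.27 m at OW-C, so the point is upgradient.

upgradient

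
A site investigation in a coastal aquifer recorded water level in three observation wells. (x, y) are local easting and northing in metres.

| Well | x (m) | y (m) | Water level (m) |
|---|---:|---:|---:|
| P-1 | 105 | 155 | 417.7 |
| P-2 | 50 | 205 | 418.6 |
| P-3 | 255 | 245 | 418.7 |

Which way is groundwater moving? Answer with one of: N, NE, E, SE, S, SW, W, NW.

S

Taking P-1 as reference: P-2−P-1 = (-55, 50, +0.9); P-3−P-1 = (150, 90, +1.0).
Solve a·Δx + b·Δy = Δh: det = (-55)·90 − 150·50 = -12450.
∂h/∂x = [(+0.9)·90 − (+1.0)·50] / -12450 = -0.002490
∂h/∂y = [(-55)·(+1.0) − 150·(+0.9)] / -12450 = +0.01526
Flow = −∇h = (+0.002490 east, -0.01526 north), which points south.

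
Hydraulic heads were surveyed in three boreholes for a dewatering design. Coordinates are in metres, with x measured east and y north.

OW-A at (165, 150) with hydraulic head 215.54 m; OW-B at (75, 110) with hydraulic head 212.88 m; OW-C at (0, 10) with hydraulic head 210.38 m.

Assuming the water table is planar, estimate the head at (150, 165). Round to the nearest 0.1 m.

215.2 m

Differences from OW-A: to OW-B (Δx, Δy, Δh) = (-90, -40, -2.66); to OW-C = (-165, -140, -5.16).
Determinant of the coordinate differences = (-90)·(-140) − (-165)·(-40) = 6000.
∂h/∂x = [(-2.66)·(-140) − (-5.16)·(-40)] / 6000 = +0.02767
∂h/∂y = [(-90)·(-5.16) − (-165)·(-2.66)] / 6000 = +0.004250
h(150, 165) = 215.54 + (+0.02767)·(-15) + (+0.004250)·(15) = 215.54 -0.415 +0.064 = 215.189 m.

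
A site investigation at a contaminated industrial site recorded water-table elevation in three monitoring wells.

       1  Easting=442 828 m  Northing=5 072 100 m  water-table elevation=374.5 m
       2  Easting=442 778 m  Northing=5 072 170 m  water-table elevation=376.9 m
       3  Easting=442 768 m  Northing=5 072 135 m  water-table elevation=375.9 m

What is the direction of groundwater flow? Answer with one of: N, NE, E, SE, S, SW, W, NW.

Three-point gradient (reference 1): Δ to 2 = (-50, 70, +2.4), Δ to 3 = (-60, 35, +1.4).
∂h/∂x = -0.005714, ∂h/∂y = +0.03020 (det = 2450).
Flow = −∇h = (+0.005714 east, -0.03020 north), which points south.

S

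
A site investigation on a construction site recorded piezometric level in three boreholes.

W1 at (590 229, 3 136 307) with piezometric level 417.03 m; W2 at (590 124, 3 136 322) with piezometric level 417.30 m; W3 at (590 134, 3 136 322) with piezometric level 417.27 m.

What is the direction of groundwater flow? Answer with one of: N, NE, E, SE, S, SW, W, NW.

Differences from W1: to W2 (Δx, Δy, Δh) = (-105, 15, +0.27); to W3 = (-95, 15, +0.24).
Solve a·Δx + b·Δy = Δh: det = (-105)·15 − (-95)·15 = -150.
∂h/∂x = [(+0.27)·15 − (+0.24)·15] / -150 = -0.003000
∂h/∂y = [(-105)·(+0.24) − (-95)·(+0.27)] / -150 = -0.003000
Flow = −∇h = (+0.003000 east, +0.003000 north), which points northeast.

NE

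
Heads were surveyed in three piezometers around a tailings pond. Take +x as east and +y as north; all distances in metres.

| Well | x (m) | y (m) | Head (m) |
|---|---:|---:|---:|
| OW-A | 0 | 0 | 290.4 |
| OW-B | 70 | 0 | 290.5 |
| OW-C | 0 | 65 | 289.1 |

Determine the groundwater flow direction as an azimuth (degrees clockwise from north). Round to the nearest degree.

∂h/∂x = (290.5 − 290.4) / (70 − 0) = +0.001429
∂h/∂y = (289.1 − 290.4) / (65 − 0) = -0.02000
Flow direction (−∇h) has components (-0.001429 E, +0.02000 N).
Azimuth = atan2(E, N) = atan2(-0.001429, +0.02000) = 355.9° ≈ 356°.

356°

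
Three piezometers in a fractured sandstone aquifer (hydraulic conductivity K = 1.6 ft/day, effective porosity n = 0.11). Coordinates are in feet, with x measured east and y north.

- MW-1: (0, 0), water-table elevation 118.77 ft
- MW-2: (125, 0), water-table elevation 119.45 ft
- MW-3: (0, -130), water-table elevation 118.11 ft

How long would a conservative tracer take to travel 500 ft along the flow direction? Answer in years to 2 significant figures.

∂h/∂x = (119.45 − 118.77) / (125 − 0) = +0.005440
∂h/∂y = (118.11 − 118.77) / (-130 − 0) = +0.005077
|∇h| = √(0.005440² + 0.005077²) = 0.007441
Seepage velocity v = K·i/n = 1.6 × 0.007441 / 0.11 = 0.1082 ft/day.
t = 500 / 0.1082 = 4621 days = 12.7 years.

13 years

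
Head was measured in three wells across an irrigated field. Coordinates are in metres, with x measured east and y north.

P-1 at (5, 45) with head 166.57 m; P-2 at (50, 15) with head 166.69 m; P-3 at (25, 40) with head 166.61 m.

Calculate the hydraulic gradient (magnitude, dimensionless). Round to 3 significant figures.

0.00226

Three-point gradient (reference P-1): Δ to P-2 = (45, -30, +0.12), Δ to P-3 = (20, -5, +0.04).
∂h/∂x = +0.001600, ∂h/∂y = -0.001600 (det = 375).
|∇h| = √(0.001600² + -0.001600²) = 0.002263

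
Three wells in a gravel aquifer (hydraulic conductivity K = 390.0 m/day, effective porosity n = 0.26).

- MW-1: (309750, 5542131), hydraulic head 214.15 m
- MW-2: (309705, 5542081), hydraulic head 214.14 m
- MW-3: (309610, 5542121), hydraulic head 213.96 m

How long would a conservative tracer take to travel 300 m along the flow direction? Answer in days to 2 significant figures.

Differences from MW-1: to MW-2 (Δx, Δy, Δh) = (-45, -50, -0.01); to MW-3 = (-140, -10, -0.19).
Determinant of the coordinate differences = (-45)·(-10) − (-140)·(-50) = -6550.
∂h/∂x = [(-0.01)·(-10) − (-0.19)·(-50)] / -6550 = +0.001435
∂h/∂y = [(-45)·(-0.19) − (-140)·(-0.01)] / -6550 = -0.001092
|∇h| = √(0.001435² + -0.001092²) = 0.001803
Seepage velocity v = K·i/n = 390.0 × 0.001803 / 0.26 = 2.704 m/day.
t = 300 / 2.704 = 110.9 days.

110 days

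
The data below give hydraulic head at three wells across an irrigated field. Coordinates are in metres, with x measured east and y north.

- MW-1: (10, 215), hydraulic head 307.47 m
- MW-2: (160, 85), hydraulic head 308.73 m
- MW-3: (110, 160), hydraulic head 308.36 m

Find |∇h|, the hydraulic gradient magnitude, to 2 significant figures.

Differences from MW-1: to MW-2 (Δx, Δy, Δh) = (150, -130, +1.26); to MW-3 = (100, -55, +0.89).
Solve a·Δx + b·Δy = Δh: det = 150·(-55) − 100·(-130) = 4750.
∂h/∂x = [(+1.26)·(-55) − (+0.89)·(-130)] / 4750 = +0.009768
∂h/∂y = [150·(+0.89) − 100·(+1.26)] / 4750 = +0.001579
|∇h| = √(0.009768² + 0.001579²) = 0.009895

0.0099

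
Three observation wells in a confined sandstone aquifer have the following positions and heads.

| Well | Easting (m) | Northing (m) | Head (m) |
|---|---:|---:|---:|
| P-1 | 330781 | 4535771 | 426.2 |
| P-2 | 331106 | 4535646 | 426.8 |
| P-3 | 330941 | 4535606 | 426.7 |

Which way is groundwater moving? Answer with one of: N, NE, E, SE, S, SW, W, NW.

NW

Three-point gradient (reference P-1): Δ to P-2 = (325, -125, +0.6), Δ to P-3 = (160, -165, +0.5).
∂h/∂x = +0.001086, ∂h/∂y = -0.001978 (det = -33625).
Flow = −∇h = (-0.001086 east, +0.001978 north), which points northwest.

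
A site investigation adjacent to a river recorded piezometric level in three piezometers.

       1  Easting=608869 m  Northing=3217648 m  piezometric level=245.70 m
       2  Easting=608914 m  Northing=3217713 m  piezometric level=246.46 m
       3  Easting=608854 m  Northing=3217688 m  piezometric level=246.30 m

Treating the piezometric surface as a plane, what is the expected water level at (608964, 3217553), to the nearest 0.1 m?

244.1 m

Differences from 1: to 2 (Δx, Δy, Δh) = (45, 65, +0.76); to 3 = (-15, 40, +0.60).
Solve a·Δx + b·Δy = Δh: det = 45·40 − (-15)·65 = 2775.
∂h/∂x = [(+0.76)·40 − (+0.60)·65] / 2775 = -0.003099
∂h/∂y = [45·(+0.60) − (-15)·(+0.76)] / 2775 = +0.01384
h(608964, 3217553) = 245.70 + (-0.003099)·(95) + (+0.01384)·(-95) = 245.70 -0.294 -1.315 = 244.091 m.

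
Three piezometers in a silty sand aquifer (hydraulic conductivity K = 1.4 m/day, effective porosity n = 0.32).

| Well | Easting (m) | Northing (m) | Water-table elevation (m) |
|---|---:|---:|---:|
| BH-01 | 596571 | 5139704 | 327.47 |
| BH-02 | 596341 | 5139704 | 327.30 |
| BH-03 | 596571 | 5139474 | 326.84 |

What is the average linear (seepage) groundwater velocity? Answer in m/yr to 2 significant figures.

4.5 m/yr

∂h/∂x = (327.30 − 327.47) / (596341 − 596571) = +0.0007391
∂h/∂y = (326.84 − 327.47) / (5139474 − 5139704) = +0.002739
|∇h| = √(0.0007391² + 0.002739²) = 0.002837
Seepage velocity v = K·i/n = 1.4 × 0.002837 / 0.32 = 0.01241 m/day = 4.533 m/yr.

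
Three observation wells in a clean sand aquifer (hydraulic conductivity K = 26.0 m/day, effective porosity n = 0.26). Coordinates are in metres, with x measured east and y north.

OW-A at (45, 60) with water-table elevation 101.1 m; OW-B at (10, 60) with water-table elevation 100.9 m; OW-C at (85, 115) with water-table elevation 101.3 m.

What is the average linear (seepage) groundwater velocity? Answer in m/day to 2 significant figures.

Taking OW-A as reference: OW-B−OW-A = (-35, 0, -0.2); OW-C−OW-A = (40, 55, +0.2).
Solve a·Δx + b·Δy = Δh: det = (-35)·55 − 40·0 = -1925.
∂h/∂x = [(-0.2)·55 − (+0.2)·0] / -1925 = +0.005714
∂h/∂y = [(-35)·(+0.2) − 40·(-0.2)] / -1925 = -0.0005195
|∇h| = √(0.005714² + -0.0005195²) = 0.005738
Seepage velocity v = K·i/n = 26.0 × 0.005738 / 0.26 = 0.5738 m/day.

0.57 m/day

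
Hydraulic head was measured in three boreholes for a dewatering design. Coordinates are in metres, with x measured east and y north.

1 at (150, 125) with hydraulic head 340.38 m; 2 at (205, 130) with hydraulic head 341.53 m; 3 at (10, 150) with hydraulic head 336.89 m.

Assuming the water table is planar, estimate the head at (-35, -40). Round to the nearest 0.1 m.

338.7 m

With h = a·x + b·y + c and 1 as origin, the differences give:
  55·a + 5·b = +1.15
  (-140)·a + 25·b = -3.49
Eliminate b (×25 and ×5, subtract): 2075·a = 46.200 → a = ∂h/∂x = +0.02227
Back-substitute: b = ∂h/∂y = -0.01492.
h(-35, -40) = 340.38 + (+0.02227)·(-185) + (-0.01492)·(-165) = 340.38 -4.119 +2.461 = 338.722 m.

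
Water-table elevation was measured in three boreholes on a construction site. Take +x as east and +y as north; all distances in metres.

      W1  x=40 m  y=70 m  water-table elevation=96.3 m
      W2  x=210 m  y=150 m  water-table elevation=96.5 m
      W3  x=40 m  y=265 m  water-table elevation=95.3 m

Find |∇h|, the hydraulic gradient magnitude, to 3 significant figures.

0.00626

With h = a·x + b·y + c and W1 as origin, the differences give:
  170·a + 80·b = +0.2
  0·a + 195·b = -1.0
Eliminate b (×195 and ×80, subtract): 33150·a = 119.00 → a = ∂h/∂x = +0.003590
Back-substitute: b = ∂h/∂y = -0.005128.
|∇h| = √(0.003590² + -0.005128²) = 0.00626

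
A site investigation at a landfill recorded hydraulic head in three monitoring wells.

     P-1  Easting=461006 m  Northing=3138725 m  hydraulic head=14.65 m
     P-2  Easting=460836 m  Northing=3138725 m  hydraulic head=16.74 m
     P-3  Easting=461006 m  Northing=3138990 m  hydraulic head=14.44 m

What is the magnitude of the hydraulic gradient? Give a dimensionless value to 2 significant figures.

0.012

∂h/∂x = (16.74 − 14.65) / (460836 − 461006) = -0.01229
∂h/∂y = (14.44 − 14.65) / (3138990 − 3138725) = -0.0007925
|∇h| = √(-0.01229² + -0.0007925²) = 0.01232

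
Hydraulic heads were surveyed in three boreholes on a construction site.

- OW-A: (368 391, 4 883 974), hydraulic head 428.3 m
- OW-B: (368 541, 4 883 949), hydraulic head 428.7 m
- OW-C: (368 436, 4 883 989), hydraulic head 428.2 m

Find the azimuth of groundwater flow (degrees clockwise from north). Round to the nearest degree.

With h = a·x + b·y + c and OW-A as origin, the differences give:
  150·a + (-25)·b = +0.4
  45·a + 15·b = -0.1
Eliminate b (×15 and ×(-25), subtract): 3375·a = 3.50 → a = ∂h/∂x = +0.001037
Back-substitute: b = ∂h/∂y = -0.009778.
Flow direction (−∇h) has components (-0.001037 E, +0.009778 N).
Azimuth = atan2(E, N) = atan2(-0.001037, +0.009778) = 353.9° ≈ 354°.

354°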